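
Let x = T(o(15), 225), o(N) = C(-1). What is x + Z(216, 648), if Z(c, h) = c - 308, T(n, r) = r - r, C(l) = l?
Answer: -92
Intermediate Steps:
o(N) = -1
T(n, r) = 0
Z(c, h) = -308 + c
x = 0
x + Z(216, 648) = 0 + (-308 + 216) = 0 - 92 = -92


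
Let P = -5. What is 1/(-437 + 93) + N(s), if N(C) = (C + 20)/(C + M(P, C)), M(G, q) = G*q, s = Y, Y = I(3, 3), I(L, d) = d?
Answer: -1981/1032 ≈ -1.9196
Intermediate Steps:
Y = 3
s = 3
N(C) = -(20 + C)/(4*C) (N(C) = (C + 20)/(C - 5*C) = (20 + C)/((-4*C)) = (20 + C)*(-1/(4*C)) = -(20 + C)/(4*C))
1/(-437 + 93) + N(s) = 1/(-437 + 93) + (¼)*(-20 - 1*3)/3 = 1/(-344) + (¼)*(⅓)*(-20 - 3) = -1/344 + (¼)*(⅓)*(-23) = -1/344 - 23/12 = -1981/1032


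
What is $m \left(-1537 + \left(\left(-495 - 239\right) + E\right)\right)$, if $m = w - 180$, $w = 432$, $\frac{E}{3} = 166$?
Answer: $-446796$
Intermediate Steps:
$E = 498$ ($E = 3 \cdot 166 = 498$)
$m = 252$ ($m = 432 - 180 = 252$)
$m \left(-1537 + \left(\left(-495 - 239\right) + E\right)\right) = 252 \left(-1537 + \left(\left(-495 - 239\right) + 498\right)\right) = 252 \left(-1537 + \left(-734 + 498\right)\right) = 252 \left(-1537 - 236\right) = 252 \left(-1773\right) = -446796$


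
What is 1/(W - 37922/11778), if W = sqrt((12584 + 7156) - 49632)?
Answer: -111661329/1037023674853 - 69360642*I*sqrt(7473)/1037023674853 ≈ -0.00010767 - 0.0057819*I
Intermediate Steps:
W = 2*I*sqrt(7473) (W = sqrt(19740 - 49632) = sqrt(-29892) = 2*I*sqrt(7473) ≈ 172.89*I)
1/(W - 37922/11778) = 1/(2*I*sqrt(7473) - 37922/11778) = 1/(2*I*sqrt(7473) - 37922*1/11778) = 1/(2*I*sqrt(7473) - 18961/5889) = 1/(-18961/5889 + 2*I*sqrt(7473))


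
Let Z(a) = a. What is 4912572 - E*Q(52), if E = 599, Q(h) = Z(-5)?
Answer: 4915567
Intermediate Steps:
Q(h) = -5
4912572 - E*Q(52) = 4912572 - 599*(-5) = 4912572 - 1*(-2995) = 4912572 + 2995 = 4915567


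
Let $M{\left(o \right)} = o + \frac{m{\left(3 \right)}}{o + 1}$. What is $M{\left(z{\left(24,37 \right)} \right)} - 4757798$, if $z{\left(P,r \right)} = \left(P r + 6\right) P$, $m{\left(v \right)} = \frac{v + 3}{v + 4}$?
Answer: $- \frac{711393832052}{150199} \approx -4.7363 \cdot 10^{6}$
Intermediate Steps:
$m{\left(v \right)} = \frac{3 + v}{4 + v}$
$z{\left(P,r \right)} = P \left(6 + P r\right)$ ($z{\left(P,r \right)} = \left(6 + P r\right) P = P \left(6 + P r\right)$)
$M{\left(o \right)} = o + \frac{6}{7 \left(1 + o\right)}$ ($M{\left(o \right)} = o + \frac{\frac{1}{4 + 3} \left(3 + 3\right)}{o + 1} = o + \frac{\frac{1}{7} \cdot 6}{1 + o} = o + \frac{6}{7 \left(1 + o\right)}$)
$M{\left(z{\left(24,37 \right)} \right)} - 4757798 = \frac{\frac{6}{7} + 24 \left(6 + 24 \cdot 37\right) + \left(24 \left(6 + 24 \cdot 37\right)\right)^{2}}{1 + 24 \left(6 + 24 \cdot 37\right)} - 4757798 = \frac{\frac{6}{7} + 24 \left(6 + 888\right) + \left(24 \left(6 + 888\right)\right)^{2}}{1 + 24 \left(6 + 888\right)} - 4757798 = \frac{\frac{6}{7} + 24 \cdot 894 + \left(24 \cdot 894\right)^{2}}{1 + 24 \cdot 894} - 4757798 = \frac{\frac{6}{7} + 21456 + 21456^{2}}{1 + 21456} - 4757798 = \frac{\frac{6}{7} + 21456 + 460359936}{21457} - 4757798 = \frac{1}{21457} \cdot \frac{3222669750}{7} - 4757798 = \frac{3222669750}{150199} - 4757798 = - \frac{711393832052}{150199}$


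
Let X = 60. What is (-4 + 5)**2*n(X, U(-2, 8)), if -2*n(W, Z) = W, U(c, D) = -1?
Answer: -30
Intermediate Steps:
n(W, Z) = -W/2
(-4 + 5)**2*n(X, U(-2, 8)) = (-4 + 5)**2*(-1/2*60) = 1**2*(-30) = 1*(-30) = -30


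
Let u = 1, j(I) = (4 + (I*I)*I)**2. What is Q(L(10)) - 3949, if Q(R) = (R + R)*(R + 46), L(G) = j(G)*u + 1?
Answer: 2032289278193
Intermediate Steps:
j(I) = (4 + I**3)**2 (j(I) = (4 + I**2*I)**2 = (4 + I**3)**2)
L(G) = 1 + (4 + G**3)**2 (L(G) = (4 + G**3)**2*1 + 1 = (4 + G**3)**2 + 1 = 1 + (4 + G**3)**2)
Q(R) = 2*R*(46 + R) (Q(R) = (2*R)*(46 + R) = 2*R*(46 + R))
Q(L(10)) - 3949 = 2*(1 + (4 + 10**3)**2)*(46 + (1 + (4 + 10**3)**2)) - 3949 = 2*(1 + (4 + 1000)**2)*(46 + (1 + (4 + 1000)**2)) - 3949 = 2*(1 + 1004**2)*(46 + (1 + 1004**2)) - 3949 = 2*(1 + 1008016)*(46 + (1 + 1008016)) - 3949 = 2*1008017*(46 + 1008017) - 3949 = 2*1008017*1008063 - 3949 = 2032289282142 - 3949 = 2032289278193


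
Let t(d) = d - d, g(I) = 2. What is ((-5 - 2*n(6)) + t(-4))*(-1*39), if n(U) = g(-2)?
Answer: 351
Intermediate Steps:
n(U) = 2
t(d) = 0
((-5 - 2*n(6)) + t(-4))*(-1*39) = ((-5 - 2*2) + 0)*(-1*39) = ((-5 - 4) + 0)*(-39) = (-9 + 0)*(-39) = -9*(-39) = 351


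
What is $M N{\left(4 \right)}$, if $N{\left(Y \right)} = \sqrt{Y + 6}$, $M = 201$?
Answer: $201 \sqrt{10} \approx 635.62$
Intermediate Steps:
$N{\left(Y \right)} = \sqrt{6 + Y}$
$M N{\left(4 \right)} = 201 \sqrt{6 + 4} = 201 \sqrt{10}$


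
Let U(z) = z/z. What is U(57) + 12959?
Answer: 12960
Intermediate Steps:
U(z) = 1
U(57) + 12959 = 1 + 12959 = 12960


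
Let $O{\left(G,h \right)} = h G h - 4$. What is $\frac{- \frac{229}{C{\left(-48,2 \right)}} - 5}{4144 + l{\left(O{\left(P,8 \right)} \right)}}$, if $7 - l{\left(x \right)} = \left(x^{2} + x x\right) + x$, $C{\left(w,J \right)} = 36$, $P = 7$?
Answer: $\frac{409}{14060340} \approx 2.9089 \cdot 10^{-5}$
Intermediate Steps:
$O{\left(G,h \right)} = -4 + G h^{2}$ ($O{\left(G,h \right)} = G h h - 4 = G h^{2} - 4 = -4 + G h^{2}$)
$l{\left(x \right)} = 7 - x - 2 x^{2}$ ($l{\left(x \right)} = 7 - \left(\left(x^{2} + x x\right) + x\right) = 7 - \left(\left(x^{2} + x^{2}\right) + x\right) = 7 - \left(2 x^{2} + x\right) = 7 - \left(x + 2 x^{2}\right) = 7 - x - 2 x^{2}$)
$\frac{- \frac{229}{C{\left(-48,2 \right)}} - 5}{4144 + l{\left(O{\left(P,8 \right)} \right)}} = \frac{- \frac{229}{36} - 5}{4144 - \left(-11 + 448 + 2 \left(-4 + 7 \cdot 8^{2}\right)^{2}\right)} = \frac{\left(-229\right) \frac{1}{36} - 5}{4144 - \left(-11 + 448 + 2 \left(-4 + 7 \cdot 64\right)^{2}\right)} = \frac{- \frac{229}{36} - 5}{4144 - \left(437 + 2 \left(-4 + 448\right)^{2}\right)} = - \frac{409}{36 \left(4144 - \left(437 + 394272\right)\right)} = - \frac{409}{36 \left(4144 - 394709\right)} = - \frac{409}{36 \left(-390565\right)} = \left(- \frac{409}{36}\right) \left(- \frac{1}{390565}\right) = \frac{409}{14060340}$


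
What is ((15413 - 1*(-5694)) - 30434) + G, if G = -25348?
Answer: -34675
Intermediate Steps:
((15413 - 1*(-5694)) - 30434) + G = ((15413 - 1*(-5694)) - 30434) - 25348 = ((15413 + 5694) - 30434) - 25348 = (21107 - 30434) - 25348 = -9327 - 25348 = -34675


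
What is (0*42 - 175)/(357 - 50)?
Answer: -175/307 ≈ -0.57003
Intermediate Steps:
(0*42 - 175)/(357 - 50) = (0 - 175)/307 = -175*1/307 = -175/307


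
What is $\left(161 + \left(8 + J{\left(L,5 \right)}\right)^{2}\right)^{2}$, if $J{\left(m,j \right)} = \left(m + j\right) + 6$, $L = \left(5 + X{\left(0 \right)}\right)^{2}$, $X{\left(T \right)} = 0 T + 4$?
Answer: $103245921$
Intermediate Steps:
$X{\left(T \right)} = 4$ ($X{\left(T \right)} = 0 + 4 = 4$)
$L = 81$ ($L = \left(5 + 4\right)^{2} = 9^{2} = 81$)
$J{\left(m,j \right)} = 6 + j + m$ ($J{\left(m,j \right)} = \left(j + m\right) + 6 = 6 + j + m$)
$\left(161 + \left(8 + J{\left(L,5 \right)}\right)^{2}\right)^{2} = \left(161 + \left(8 + \left(6 + 5 + 81\right)\right)^{2}\right)^{2} = \left(161 + \left(8 + 92\right)^{2}\right)^{2} = \left(161 + 100^{2}\right)^{2} = \left(161 + 10000\right)^{2} = 10161^{2} = 103245921$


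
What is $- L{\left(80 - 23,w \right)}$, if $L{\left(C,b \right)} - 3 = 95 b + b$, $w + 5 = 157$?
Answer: $-14595$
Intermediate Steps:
$w = 152$ ($w = -5 + 157 = 152$)
$L{\left(C,b \right)} = 3 + 96 b$ ($L{\left(C,b \right)} = 3 + \left(95 b + b\right) = 3 + 96 b$)
$- L{\left(80 - 23,w \right)} = - (3 + 96 \cdot 152) = - (3 + 14592) = \left(-1\right) 14595 = -14595$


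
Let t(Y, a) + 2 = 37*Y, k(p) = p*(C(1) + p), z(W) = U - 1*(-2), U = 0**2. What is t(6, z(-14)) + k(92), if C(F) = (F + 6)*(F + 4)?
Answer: 11904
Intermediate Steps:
U = 0
C(F) = (4 + F)*(6 + F) (C(F) = (6 + F)*(4 + F) = (4 + F)*(6 + F))
z(W) = 2 (z(W) = 0 - 1*(-2) = 0 + 2 = 2)
k(p) = p*(35 + p) (k(p) = p*((24 + 1**2 + 10*1) + p) = p*((24 + 1 + 10) + p) = p*(35 + p))
t(Y, a) = -2 + 37*Y
t(6, z(-14)) + k(92) = (-2 + 37*6) + 92*(35 + 92) = (-2 + 222) + 92*127 = 220 + 11684 = 11904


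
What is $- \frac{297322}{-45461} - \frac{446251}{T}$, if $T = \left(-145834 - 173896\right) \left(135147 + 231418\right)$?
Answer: $\frac{34846702028105611}{5328112277704450} \approx 6.5402$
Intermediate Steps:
$T = -117201827450$ ($T = \left(-319730\right) 366565 = -117201827450$)
$- \frac{297322}{-45461} - \frac{446251}{T} = - \frac{297322}{-45461} - \frac{446251}{-117201827450} = \left(-297322\right) \left(- \frac{1}{45461}\right) - - \frac{446251}{117201827450} = \frac{297322}{45461} + \frac{446251}{117201827450} = \frac{34846702028105611}{5328112277704450}$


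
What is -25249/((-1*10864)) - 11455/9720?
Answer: 432047/377136 ≈ 1.1456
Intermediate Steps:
-25249/((-1*10864)) - 11455/9720 = -25249/(-10864) - 11455*1/9720 = -25249*(-1/10864) - 2291/1944 = 3607/1552 - 2291/1944 = 432047/377136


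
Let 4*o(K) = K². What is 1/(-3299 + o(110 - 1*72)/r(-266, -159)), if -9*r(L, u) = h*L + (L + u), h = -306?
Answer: -80971/267126578 ≈ -0.00030312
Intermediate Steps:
r(L, u) = -u/9 + 305*L/9 (r(L, u) = -(-306*L + (L + u))/9 = -(u - 305*L)/9 = -u/9 + 305*L/9)
o(K) = K²/4
1/(-3299 + o(110 - 1*72)/r(-266, -159)) = 1/(-3299 + ((110 - 1*72)²/4)/(-⅑*(-159) + (305/9)*(-266))) = 1/(-3299 + ((110 - 72)²/4)/(53/3 - 81130/9)) = 1/(-3299 + ((¼)*38²)/(-80971/9)) = 1/(-3299 + ((¼)*1444)*(-9/80971)) = 1/(-3299 + 361*(-9/80971)) = 1/(-3299 - 3249/80971) = 1/(-267126578/80971) = -80971/267126578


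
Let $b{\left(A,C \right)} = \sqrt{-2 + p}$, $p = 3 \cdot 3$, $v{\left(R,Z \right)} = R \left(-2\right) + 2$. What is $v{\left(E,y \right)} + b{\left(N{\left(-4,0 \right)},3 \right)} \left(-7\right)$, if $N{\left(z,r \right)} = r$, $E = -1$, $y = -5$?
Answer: $4 - 7 \sqrt{7} \approx -14.52$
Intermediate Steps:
$v{\left(R,Z \right)} = 2 - 2 R$ ($v{\left(R,Z \right)} = - 2 R + 2 = 2 - 2 R$)
$p = 9$
$b{\left(A,C \right)} = \sqrt{7}$ ($b{\left(A,C \right)} = \sqrt{-2 + 9} = \sqrt{7}$)
$v{\left(E,y \right)} + b{\left(N{\left(-4,0 \right)},3 \right)} \left(-7\right) = \left(2 - -2\right) + \sqrt{7} \left(-7\right) = \left(2 + 2\right) - 7 \sqrt{7} = 4 - 7 \sqrt{7}$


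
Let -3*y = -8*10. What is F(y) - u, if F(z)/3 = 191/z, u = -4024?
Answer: 323639/80 ≈ 4045.5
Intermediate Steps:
y = 80/3 (y = -(-8)*10/3 = -1/3*(-80) = 80/3 ≈ 26.667)
F(z) = 573/z (F(z) = 3*(191/z) = 573/z)
F(y) - u = 573/(80/3) - 1*(-4024) = 573*(3/80) + 4024 = 1719/80 + 4024 = 323639/80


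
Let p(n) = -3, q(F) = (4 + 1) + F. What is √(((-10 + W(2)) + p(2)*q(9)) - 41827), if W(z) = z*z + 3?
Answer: 4*I*√2617 ≈ 204.63*I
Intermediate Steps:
W(z) = 3 + z² (W(z) = z² + 3 = 3 + z²)
q(F) = 5 + F
√(((-10 + W(2)) + p(2)*q(9)) - 41827) = √(((-10 + (3 + 2²)) - 3*(5 + 9)) - 41827) = √(((-10 + (3 + 4)) - 3*14) - 41827) = √(((-10 + 7) - 42) - 41827) = √((-3 - 42) - 41827) = √(-45 - 41827) = √(-41872) = 4*I*√2617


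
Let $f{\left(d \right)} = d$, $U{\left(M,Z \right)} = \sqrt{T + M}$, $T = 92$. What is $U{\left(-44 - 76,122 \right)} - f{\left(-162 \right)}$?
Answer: $162 + 2 i \sqrt{7} \approx 162.0 + 5.2915 i$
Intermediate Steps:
$U{\left(M,Z \right)} = \sqrt{92 + M}$
$U{\left(-44 - 76,122 \right)} - f{\left(-162 \right)} = \sqrt{92 - 120} - -162 = \sqrt{92 - 120} + 162 = \sqrt{-28} + 162 = 2 i \sqrt{7} + 162 = 162 + 2 i \sqrt{7}$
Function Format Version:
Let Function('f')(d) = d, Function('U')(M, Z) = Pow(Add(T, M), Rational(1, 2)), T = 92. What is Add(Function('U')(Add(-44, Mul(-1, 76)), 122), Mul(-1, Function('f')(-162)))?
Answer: Add(162, Mul(2, I, Pow(7, Rational(1, 2)))) ≈ Add(162.00, Mul(5.2915, I))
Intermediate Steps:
Function('U')(M, Z) = Pow(Add(92, M), Rational(1, 2))
Add(Function('U')(Add(-44, Mul(-1, 76)), 122), Mul(-1, Function('f')(-162))) = Add(Pow(Add(92, Add(-44, Mul(-1, 76))), Rational(1, 2)), Mul(-1, -162)) = Add(Pow(Add(92, Add(-44, -76)), Rational(1, 2)), 162) = Add(Pow(Add(92, -120), Rational(1, 2)), 162) = Add(Pow(-28, Rational(1, 2)), 162) = Add(Mul(2, I, Pow(7, Rational(1, 2))), 162) = Add(162, Mul(2, I, Pow(7, Rational(1, 2))))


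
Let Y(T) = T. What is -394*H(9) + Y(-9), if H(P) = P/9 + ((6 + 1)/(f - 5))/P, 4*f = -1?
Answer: -9305/27 ≈ -344.63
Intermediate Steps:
f = -¼ (f = (¼)*(-1) = -¼ ≈ -0.25000)
H(P) = -4/(3*P) + P/9 (H(P) = P/9 + ((6 + 1)/(-¼ - 5))/P = P*(⅑) + (7/(-21/4))/P = P/9 + (7*(-4/21))/P = P/9 - 4/(3*P) = -4/(3*P) + P/9)
-394*H(9) + Y(-9) = -394*(-12 + 9²)/(9*9) - 9 = -394*(-12 + 81)/(9*9) - 9 = -394*69/(9*9) - 9 = -394*23/27 - 9 = -9062/27 - 9 = -9305/27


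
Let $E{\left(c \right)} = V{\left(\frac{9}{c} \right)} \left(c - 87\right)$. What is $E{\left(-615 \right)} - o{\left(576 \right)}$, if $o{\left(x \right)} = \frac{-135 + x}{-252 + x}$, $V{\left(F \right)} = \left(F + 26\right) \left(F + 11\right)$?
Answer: $- \frac{303175181113}{1512900} \approx -2.0039 \cdot 10^{5}$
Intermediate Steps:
$V{\left(F \right)} = \left(11 + F\right) \left(26 + F\right)$ ($V{\left(F \right)} = \left(26 + F\right) \left(11 + F\right) = \left(11 + F\right) \left(26 + F\right)$)
$o{\left(x \right)} = \frac{-135 + x}{-252 + x}$
$E{\left(c \right)} = \left(-87 + c\right) \left(286 + \frac{81}{c^{2}} + \frac{333}{c}\right)$ ($E{\left(c \right)} = \left(286 + \left(\frac{9}{c}\right)^{2} + 37 \frac{9}{c}\right) \left(c - 87\right) = \left(286 + \frac{81}{c^{2}} + \frac{333}{c}\right) \left(-87 + c\right) = \left(-87 + c\right) \left(286 + \frac{81}{c^{2}} + \frac{333}{c}\right)$)
$E{\left(-615 \right)} - o{\left(576 \right)} = \left(-24549 - \frac{28890}{-615} - \frac{7047}{378225} + 286 \left(-615\right)\right) - \frac{-135 + 576}{-252 + 576} = \left(-24549 - - \frac{1926}{41} - \frac{783}{42025} - 175890\right) - \frac{1}{324} \cdot 441 = \left(-24549 + \frac{1926}{41} - \frac{783}{42025} - 175890\right) - \frac{1}{324} \cdot 441 = - \frac{8421475608}{42025} - \frac{49}{36} = - \frac{303175181113}{1512900}$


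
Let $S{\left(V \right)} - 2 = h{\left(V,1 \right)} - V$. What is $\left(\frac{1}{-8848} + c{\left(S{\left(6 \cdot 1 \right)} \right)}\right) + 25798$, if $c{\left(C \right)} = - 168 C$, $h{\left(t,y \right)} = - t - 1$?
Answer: $\frac{244611807}{8848} \approx 27646.0$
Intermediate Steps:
$h{\left(t,y \right)} = -1 - t$
$S{\left(V \right)} = 1 - 2 V$ ($S{\left(V \right)} = 2 - \left(1 + 2 V\right) = 1 - 2 V$)
$\left(\frac{1}{-8848} + c{\left(S{\left(6 \cdot 1 \right)} \right)}\right) + 25798 = \left(\frac{1}{-8848} - 168 \left(1 - 2 \cdot 6 \cdot 1\right)\right) + 25798 = \left(- \frac{1}{8848} - 168 \left(1 - 12\right)\right) + 25798 = \left(- \frac{1}{8848} - -1848\right) + 25798 = \left(- \frac{1}{8848} + 1848\right) + 25798 = \frac{16351103}{8848} + 25798 = \frac{244611807}{8848}$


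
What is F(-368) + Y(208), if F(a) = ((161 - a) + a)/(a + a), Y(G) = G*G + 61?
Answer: 1386393/32 ≈ 43325.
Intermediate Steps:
Y(G) = 61 + G² (Y(G) = G² + 61 = 61 + G²)
F(a) = 161/(2*a) (F(a) = 161/((2*a)) = 161*(1/(2*a)) = 161/(2*a))
F(-368) + Y(208) = (161/2)/(-368) + (61 + 208²) = (161/2)*(-1/368) + (61 + 43264) = -7/32 + 43325 = 1386393/32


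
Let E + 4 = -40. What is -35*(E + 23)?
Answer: 735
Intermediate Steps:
E = -44 (E = -4 - 40 = -44)
-35*(E + 23) = -35*(-44 + 23) = -35*(-21) = 735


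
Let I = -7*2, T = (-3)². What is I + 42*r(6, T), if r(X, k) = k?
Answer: 364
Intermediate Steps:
T = 9
I = -14
I + 42*r(6, T) = -14 + 42*9 = -14 + 378 = 364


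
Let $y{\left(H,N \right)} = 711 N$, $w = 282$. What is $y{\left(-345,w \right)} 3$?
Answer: $601506$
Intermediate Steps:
$y{\left(-345,w \right)} 3 = 711 \cdot 282 \cdot 3 = 200502 \cdot 3 = 601506$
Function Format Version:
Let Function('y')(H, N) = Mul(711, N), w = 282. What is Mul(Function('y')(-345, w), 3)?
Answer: 601506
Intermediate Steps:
Mul(Function('y')(-345, w), 3) = Mul(Mul(711, 282), 3) = Mul(200502, 3) = 601506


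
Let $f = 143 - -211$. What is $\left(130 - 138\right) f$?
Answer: $-2832$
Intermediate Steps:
$f = 354$ ($f = 143 + 211 = 354$)
$\left(130 - 138\right) f = \left(130 - 138\right) 354 = \left(-8\right) 354 = -2832$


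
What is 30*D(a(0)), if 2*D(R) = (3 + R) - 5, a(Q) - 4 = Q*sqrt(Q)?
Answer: 30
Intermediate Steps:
a(Q) = 4 + Q**(3/2) (a(Q) = 4 + Q*sqrt(Q) = 4 + Q**(3/2))
D(R) = -1 + R/2 (D(R) = ((3 + R) - 5)/2 = (-2 + R)/2 = -1 + R/2)
30*D(a(0)) = 30*(-1 + (4 + 0**(3/2))/2) = 30*(-1 + (4 + 0)/2) = 30*(-1 + (1/2)*4) = 30*(-1 + 2) = 30*1 = 30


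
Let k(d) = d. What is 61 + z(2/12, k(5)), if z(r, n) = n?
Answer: 66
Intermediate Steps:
61 + z(2/12, k(5)) = 61 + 5 = 66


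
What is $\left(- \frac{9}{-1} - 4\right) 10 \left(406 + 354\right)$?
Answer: $38000$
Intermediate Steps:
$\left(- \frac{9}{-1} - 4\right) 10 \left(406 + 354\right) = \left(\left(-9\right) \left(-1\right) - 4\right) 10 \cdot 760 = \left(9 - 4\right) 10 \cdot 760 = 5 \cdot 10 \cdot 760 = 50 \cdot 760 = 38000$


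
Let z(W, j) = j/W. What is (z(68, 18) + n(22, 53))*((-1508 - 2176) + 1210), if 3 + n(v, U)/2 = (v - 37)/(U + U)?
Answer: 13415265/901 ≈ 14889.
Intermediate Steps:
n(v, U) = -6 + (-37 + v)/U (n(v, U) = -6 + 2*((v - 37)/(U + U)) = -6 + 2*((-37 + v)/((2*U))) = -6 + 2*((-37 + v)*(1/(2*U))) = -6 + 2*((-37 + v)/(2*U)) = -6 + (-37 + v)/U)
(z(68, 18) + n(22, 53))*((-1508 - 2176) + 1210) = (18/68 + (-37 + 22 - 6*53)/53)*((-1508 - 2176) + 1210) = (18*(1/68) + (-37 + 22 - 318)/53)*(-3684 + 1210) = (9/34 + (1/53)*(-333))*(-2474) = (9/34 - 333/53)*(-2474) = -10845/1802*(-2474) = 13415265/901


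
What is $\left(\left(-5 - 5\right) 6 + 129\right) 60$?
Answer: $4140$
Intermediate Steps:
$\left(\left(-5 - 5\right) 6 + 129\right) 60 = \left(\left(-10\right) 6 + 129\right) 60 = \left(-60 + 129\right) 60 = 69 \cdot 60 = 4140$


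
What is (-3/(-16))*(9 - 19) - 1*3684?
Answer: -29487/8 ≈ -3685.9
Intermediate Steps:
(-3/(-16))*(9 - 19) - 1*3684 = -3*(-1/16)*(-10) - 3684 = (3/16)*(-10) - 3684 = -15/8 - 3684 = -29487/8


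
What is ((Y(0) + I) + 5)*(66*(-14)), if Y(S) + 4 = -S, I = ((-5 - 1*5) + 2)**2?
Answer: -60060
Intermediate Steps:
I = 64 (I = ((-5 - 5) + 2)**2 = (-10 + 2)**2 = (-8)**2 = 64)
Y(S) = -4 - S
((Y(0) + I) + 5)*(66*(-14)) = (((-4 - 1*0) + 64) + 5)*(66*(-14)) = (((-4 + 0) + 64) + 5)*(-924) = ((-4 + 64) + 5)*(-924) = (60 + 5)*(-924) = 65*(-924) = -60060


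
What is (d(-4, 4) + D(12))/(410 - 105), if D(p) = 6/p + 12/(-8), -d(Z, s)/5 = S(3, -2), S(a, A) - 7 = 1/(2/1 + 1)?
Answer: -113/915 ≈ -0.12350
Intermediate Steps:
S(a, A) = 22/3 (S(a, A) = 7 + 1/(2/1 + 1) = 7 + 1/(2*1 + 1) = 7 + 1/(2 + 1) = 7 + 1/3 = 22/3)
d(Z, s) = -110/3 (d(Z, s) = -5*22/3 = -110/3)
D(p) = -3/2 + 6/p (D(p) = 6/p + 12*(-1/8) = 6/p - 3/2 = -3/2 + 6/p)
(d(-4, 4) + D(12))/(410 - 105) = (-110/3 + (-3/2 + 6/12))/(410 - 105) = (-110/3 + (-3/2 + 6*(1/12)))/305 = (-110/3 + (-3/2 + 1/2))*(1/305) = (-110/3 - 1)*(1/305) = -113/3*1/305 = -113/915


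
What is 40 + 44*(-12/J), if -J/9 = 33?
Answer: 376/9 ≈ 41.778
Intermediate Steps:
J = -297 (J = -9*33 = -297)
40 + 44*(-12/J) = 40 + 44*(-12/(-297)) = 40 + 44*(-12*(-1/297)) = 40 + 44*(4/99) = 40 + 16/9 = 376/9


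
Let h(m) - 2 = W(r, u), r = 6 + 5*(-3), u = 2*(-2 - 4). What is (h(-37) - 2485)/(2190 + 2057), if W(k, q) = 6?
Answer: -2477/4247 ≈ -0.58323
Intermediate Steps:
u = -12 (u = 2*(-6) = -12)
r = -9 (r = 6 - 15 = -9)
h(m) = 8 (h(m) = 2 + 6 = 8)
(h(-37) - 2485)/(2190 + 2057) = (8 - 2485)/(2190 + 2057) = -2477/4247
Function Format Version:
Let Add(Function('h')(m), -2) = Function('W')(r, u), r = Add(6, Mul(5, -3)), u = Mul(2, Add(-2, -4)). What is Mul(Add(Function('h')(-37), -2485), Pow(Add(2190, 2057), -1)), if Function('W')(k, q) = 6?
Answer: Rational(-2477, 4247) ≈ -0.58323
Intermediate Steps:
u = -12 (u = Mul(2, -6) = -12)
r = -9 (r = Add(6, -15) = -9)
Function('h')(m) = 8 (Function('h')(m) = Add(2, 6) = 8)
Mul(Add(Function('h')(-37), -2485), Pow(Add(2190, 2057), -1)) = Mul(Add(8, -2485), Pow(Add(2190, 2057), -1)) = Mul(-2477, Pow(4247, -1)) = Mul(-2477, Rational(1, 4247)) = Rational(-2477, 4247)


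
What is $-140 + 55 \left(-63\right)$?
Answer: $-3605$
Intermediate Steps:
$-140 + 55 \left(-63\right) = -140 - 3465 = -3605$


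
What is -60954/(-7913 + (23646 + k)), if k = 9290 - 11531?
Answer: -30477/6746 ≈ -4.5178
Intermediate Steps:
k = -2241
-60954/(-7913 + (23646 + k)) = -60954/(-7913 + (23646 - 2241)) = -60954/(-7913 + 21405) = -60954/13492 = -60954*1/13492 = -30477/6746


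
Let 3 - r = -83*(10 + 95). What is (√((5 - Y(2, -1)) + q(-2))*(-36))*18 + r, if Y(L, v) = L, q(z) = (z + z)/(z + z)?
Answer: 7422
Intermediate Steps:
q(z) = 1 (q(z) = (2*z)/((2*z)) = (2*z)*(1/(2*z)) = 1)
r = 8718 (r = 3 - (-83)*(10 + 95) = 3 - (-83)*105 = 3 - 1*(-8715) = 3 + 8715 = 8718)
(√((5 - Y(2, -1)) + q(-2))*(-36))*18 + r = (√((5 - 1*2) + 1)*(-36))*18 + 8718 = (√((5 - 2) + 1)*(-36))*18 + 8718 = (√(3 + 1)*(-36))*18 + 8718 = (√4*(-36))*18 + 8718 = (2*(-36))*18 + 8718 = -72*18 + 8718 = -1296 + 8718 = 7422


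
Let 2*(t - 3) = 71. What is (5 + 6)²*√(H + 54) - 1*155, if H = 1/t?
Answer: -155 + 88*√5005/7 ≈ 734.38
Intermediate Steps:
t = 77/2 (t = 3 + (½)*71 = 3 + 71/2 = 77/2 ≈ 38.500)
H = 2/77 (H = 1/(77/2) = 2/77 ≈ 0.025974)
(5 + 6)²*√(H + 54) - 1*155 = (5 + 6)²*√(2/77 + 54) - 1*155 = 11²*√(4160/77) - 155 = 121*(8*√5005/77) - 155 = 88*√5005/7 - 155 = -155 + 88*√5005/7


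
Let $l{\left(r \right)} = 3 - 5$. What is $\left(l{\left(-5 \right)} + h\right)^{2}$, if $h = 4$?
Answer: $4$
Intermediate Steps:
$l{\left(r \right)} = -2$ ($l{\left(r \right)} = 3 - 5 = -2$)
$\left(l{\left(-5 \right)} + h\right)^{2} = \left(-2 + 4\right)^{2} = 2^{2} = 4$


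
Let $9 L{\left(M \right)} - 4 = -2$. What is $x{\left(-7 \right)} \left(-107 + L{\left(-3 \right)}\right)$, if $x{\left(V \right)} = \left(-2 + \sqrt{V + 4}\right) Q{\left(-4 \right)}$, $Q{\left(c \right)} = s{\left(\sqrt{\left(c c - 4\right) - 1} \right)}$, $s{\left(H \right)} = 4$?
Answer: $\frac{7688}{9} - \frac{3844 i \sqrt{3}}{9} \approx 854.22 - 739.78 i$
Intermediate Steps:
$Q{\left(c \right)} = 4$
$L{\left(M \right)} = \frac{2}{9}$ ($L{\left(M \right)} = \frac{4}{9} + \frac{1}{9} \left(-2\right) = \frac{4}{9} - \frac{2}{9} = \frac{2}{9}$)
$x{\left(V \right)} = -8 + 4 \sqrt{4 + V}$ ($x{\left(V \right)} = \left(-2 + \sqrt{V + 4}\right) 4 = \left(-2 + \sqrt{4 + V}\right) 4 = -8 + 4 \sqrt{4 + V}$)
$x{\left(-7 \right)} \left(-107 + L{\left(-3 \right)}\right) = \left(-8 + 4 \sqrt{4 - 7}\right) \left(-107 + \frac{2}{9}\right) = \left(-8 + 4 \sqrt{-3}\right) \left(- \frac{961}{9}\right) = \left(-8 + 4 i \sqrt{3}\right) \left(- \frac{961}{9}\right) = \frac{7688}{9} - \frac{3844 i \sqrt{3}}{9}$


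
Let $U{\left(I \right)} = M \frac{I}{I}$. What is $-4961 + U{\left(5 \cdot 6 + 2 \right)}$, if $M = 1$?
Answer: $-4960$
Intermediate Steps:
$U{\left(I \right)} = 1$ ($U{\left(I \right)} = 1 \frac{I}{I} = 1 \cdot 1 = 1$)
$-4961 + U{\left(5 \cdot 6 + 2 \right)} = -4961 + 1 = -4960$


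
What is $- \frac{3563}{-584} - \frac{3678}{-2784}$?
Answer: $\frac{251403}{33872} \approx 7.4221$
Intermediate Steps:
$- \frac{3563}{-584} - \frac{3678}{-2784} = \left(-3563\right) \left(- \frac{1}{584}\right) - - \frac{613}{464} = \frac{3563}{584} + \frac{613}{464} = \frac{251403}{33872}$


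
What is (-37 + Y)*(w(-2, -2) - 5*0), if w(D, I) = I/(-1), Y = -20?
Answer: -114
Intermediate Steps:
w(D, I) = -I (w(D, I) = I*(-1) = -I)
(-37 + Y)*(w(-2, -2) - 5*0) = (-37 - 20)*(-1*(-2) - 5*0) = -57*(2 + 0) = -57*2 = -114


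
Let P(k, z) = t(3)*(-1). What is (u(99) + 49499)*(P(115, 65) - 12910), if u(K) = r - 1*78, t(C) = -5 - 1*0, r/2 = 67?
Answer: -639507275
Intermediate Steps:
r = 134 (r = 2*67 = 134)
t(C) = -5 (t(C) = -5 + 0 = -5)
P(k, z) = 5 (P(k, z) = -5*(-1) = 5)
u(K) = 56 (u(K) = 134 - 1*78 = 134 - 78 = 56)
(u(99) + 49499)*(P(115, 65) - 12910) = (56 + 49499)*(5 - 12910) = 49555*(-12905) = -639507275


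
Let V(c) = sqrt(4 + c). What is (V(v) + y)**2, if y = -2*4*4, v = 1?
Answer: (32 - sqrt(5))**2 ≈ 885.89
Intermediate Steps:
y = -32 (y = -8*4 = -32)
(V(v) + y)**2 = (sqrt(4 + 1) - 32)**2 = (sqrt(5) - 32)**2 = (-32 + sqrt(5))**2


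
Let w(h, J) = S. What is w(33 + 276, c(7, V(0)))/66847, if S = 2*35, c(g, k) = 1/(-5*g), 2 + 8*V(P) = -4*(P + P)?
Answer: 70/66847 ≈ 0.0010472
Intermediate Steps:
V(P) = -¼ - P (V(P) = -¼ + (-4*(P + P))/8 = -¼ + (-8*P)/8 = -¼ - P)
c(g, k) = -1/(5*g)
S = 70
w(h, J) = 70
w(33 + 276, c(7, V(0)))/66847 = 70/66847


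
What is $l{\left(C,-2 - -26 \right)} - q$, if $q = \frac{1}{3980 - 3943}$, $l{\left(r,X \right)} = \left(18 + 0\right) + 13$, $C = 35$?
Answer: $\frac{1146}{37} \approx 30.973$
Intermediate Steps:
$l{\left(r,X \right)} = 31$ ($l{\left(r,X \right)} = 18 + 13 = 31$)
$q = \frac{1}{37} \approx 0.027027$
$l{\left(C,-2 - -26 \right)} - q = 31 - \frac{1}{37} = \frac{1146}{37}$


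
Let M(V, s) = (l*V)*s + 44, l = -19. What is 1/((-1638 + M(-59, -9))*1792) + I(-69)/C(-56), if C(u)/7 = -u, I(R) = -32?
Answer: -244151/2990848 ≈ -0.081633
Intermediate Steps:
C(u) = -7*u (C(u) = 7*(-u) = -7*u)
M(V, s) = 44 - 19*V*s (M(V, s) = (-19*V)*s + 44 = -19*V*s + 44 = 44 - 19*V*s)
1/((-1638 + M(-59, -9))*1792) + I(-69)/C(-56) = 1/((-1638 + (44 - 19*(-59)*(-9)))*1792) - 32/((-7*(-56))) = (1/1792)/(-1638 + (44 - 10089)) - 32/392 = (1/1792)/(-1638 - 10045) - 32*1/392 = (1/1792)/(-11683) - 4/49 = -1/11683*1/1792 - 4/49 = -1/20935936 - 4/49 = -244151/2990848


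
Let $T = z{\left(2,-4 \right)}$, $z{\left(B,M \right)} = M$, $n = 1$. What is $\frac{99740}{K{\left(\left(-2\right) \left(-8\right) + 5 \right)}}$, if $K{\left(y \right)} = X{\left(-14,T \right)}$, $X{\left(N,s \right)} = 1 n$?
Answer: $99740$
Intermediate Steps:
$T = -4$
$X{\left(N,s \right)} = 1$ ($X{\left(N,s \right)} = 1 \cdot 1 = 1$)
$K{\left(y \right)} = 1$
$\frac{99740}{K{\left(\left(-2\right) \left(-8\right) + 5 \right)}} = \frac{99740}{1} = 99740 \cdot 1 = 99740$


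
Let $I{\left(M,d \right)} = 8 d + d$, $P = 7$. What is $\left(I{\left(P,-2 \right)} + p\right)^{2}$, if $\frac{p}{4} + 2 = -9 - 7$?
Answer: $8100$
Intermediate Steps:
$I{\left(M,d \right)} = 9 d$
$p = -72$ ($p = -8 + 4 \left(-9 - 7\right) = -8 + 4 \left(-16\right) = -8 - 64 = -72$)
$\left(I{\left(P,-2 \right)} + p\right)^{2} = \left(9 \left(-2\right) - 72\right)^{2} = \left(-18 - 72\right)^{2} = \left(-90\right)^{2} = 8100$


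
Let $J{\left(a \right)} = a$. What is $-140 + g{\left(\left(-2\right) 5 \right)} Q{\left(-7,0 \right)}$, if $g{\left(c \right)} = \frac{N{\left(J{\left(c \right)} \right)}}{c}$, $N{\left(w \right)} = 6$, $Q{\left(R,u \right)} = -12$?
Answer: $- \frac{664}{5} \approx -132.8$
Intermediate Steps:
$g{\left(c \right)} = \frac{6}{c}$
$-140 + g{\left(\left(-2\right) 5 \right)} Q{\left(-7,0 \right)} = -140 + \frac{6}{\left(-2\right) 5} \left(-12\right) = -140 + \frac{6}{-10} \left(-12\right) = -140 + 6 \left(- \frac{1}{10}\right) \left(-12\right) = -140 - - \frac{36}{5} = -140 + \frac{36}{5} = - \frac{664}{5}$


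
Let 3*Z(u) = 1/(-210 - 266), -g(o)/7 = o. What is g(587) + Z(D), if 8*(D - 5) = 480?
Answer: -5867653/1428 ≈ -4109.0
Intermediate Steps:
g(o) = -7*o
D = 65 (D = 5 + (1/8)*480 = 5 + 60 = 65)
Z(u) = -1/1428 (Z(u) = 1/(3*(-210 - 266)) = (1/3)/(-476) = (1/3)*(-1/476) = -1/1428)
g(587) + Z(D) = -7*587 - 1/1428 = -4109 - 1/1428 = -5867653/1428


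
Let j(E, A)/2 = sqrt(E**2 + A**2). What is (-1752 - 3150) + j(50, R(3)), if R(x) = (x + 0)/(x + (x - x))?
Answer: -4902 + 2*sqrt(2501) ≈ -4802.0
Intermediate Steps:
R(x) = 1 (R(x) = x/(x + 0) = x/x = 1)
j(E, A) = 2*sqrt(A**2 + E**2) (j(E, A) = 2*sqrt(E**2 + A**2) = 2*sqrt(A**2 + E**2))
(-1752 - 3150) + j(50, R(3)) = (-1752 - 3150) + 2*sqrt(1**2 + 50**2) = -4902 + 2*sqrt(1 + 2500) = -4902 + 2*sqrt(2501)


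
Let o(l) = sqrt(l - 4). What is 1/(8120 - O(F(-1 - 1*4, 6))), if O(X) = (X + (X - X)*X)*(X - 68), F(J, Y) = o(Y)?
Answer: 4059/32946338 - 17*sqrt(2)/16473169 ≈ 0.00012174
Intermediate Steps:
o(l) = sqrt(-4 + l)
F(J, Y) = sqrt(-4 + Y)
O(X) = X*(-68 + X) (O(X) = (X + 0*X)*(-68 + X) = (X + 0)*(-68 + X) = X*(-68 + X))
1/(8120 - O(F(-1 - 1*4, 6))) = 1/(8120 - sqrt(-4 + 6)*(-68 + sqrt(-4 + 6))) = 1/(8120 - sqrt(2)*(-68 + sqrt(2)))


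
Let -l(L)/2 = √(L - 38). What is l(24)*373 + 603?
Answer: 603 - 746*I*√14 ≈ 603.0 - 2791.3*I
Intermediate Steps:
l(L) = -2*√(-38 + L) (l(L) = -2*√(L - 38) = -2*√(-38 + L))
l(24)*373 + 603 = -2*√(-38 + 24)*373 + 603 = -2*I*√14*373 + 603 = -746*I*√14 + 603 = 603 - 746*I*√14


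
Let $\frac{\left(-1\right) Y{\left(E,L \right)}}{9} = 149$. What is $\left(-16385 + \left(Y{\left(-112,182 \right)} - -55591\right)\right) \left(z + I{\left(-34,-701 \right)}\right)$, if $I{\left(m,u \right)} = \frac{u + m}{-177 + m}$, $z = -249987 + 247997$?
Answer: $- \frac{15871304075}{211} \approx -7.5219 \cdot 10^{7}$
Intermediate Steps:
$Y{\left(E,L \right)} = -1341$ ($Y{\left(E,L \right)} = \left(-9\right) 149 = -1341$)
$z = -1990$
$I{\left(m,u \right)} = \frac{m + u}{-177 + m}$
$\left(-16385 + \left(Y{\left(-112,182 \right)} - -55591\right)\right) \left(z + I{\left(-34,-701 \right)}\right) = \left(-16385 - -54250\right) \left(-1990 + \frac{-34 - 701}{-177 - 34}\right) = \left(-16385 + \left(-1341 + 55591\right)\right) \left(-1990 + \frac{1}{-211} \left(-735\right)\right) = \left(-16385 + 54250\right) \left(-1990 - - \frac{735}{211}\right) = 37865 \left(-1990 + \frac{735}{211}\right) = 37865 \left(- \frac{419155}{211}\right) = - \frac{15871304075}{211}$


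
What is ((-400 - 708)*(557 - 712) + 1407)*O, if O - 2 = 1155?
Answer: 200331079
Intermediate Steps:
O = 1157 (O = 2 + 1155 = 1157)
((-400 - 708)*(557 - 712) + 1407)*O = ((-400 - 708)*(557 - 712) + 1407)*1157 = (-1108*(-155) + 1407)*1157 = (171740 + 1407)*1157 = 173147*1157 = 200331079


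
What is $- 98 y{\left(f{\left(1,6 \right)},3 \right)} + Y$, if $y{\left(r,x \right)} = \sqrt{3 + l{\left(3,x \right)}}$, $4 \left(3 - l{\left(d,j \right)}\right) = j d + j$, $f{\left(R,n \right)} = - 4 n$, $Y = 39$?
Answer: $39 - 98 \sqrt{3} \approx -130.74$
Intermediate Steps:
$l{\left(d,j \right)} = 3 - \frac{j}{4} - \frac{d j}{4}$ ($l{\left(d,j \right)} = 3 - \frac{j d + j}{4} = 3 - \frac{d j + j}{4} = 3 - \frac{j + d j}{4} = 3 - \left(\frac{j}{4} + \frac{d j}{4}\right) = 3 - \frac{j}{4} - \frac{d j}{4}$)
$y{\left(r,x \right)} = \sqrt{6 - x}$ ($y{\left(r,x \right)} = \sqrt{3 - \left(-3 + x\right)} = \sqrt{6 - x}$)
$- 98 y{\left(f{\left(1,6 \right)},3 \right)} + Y = - 98 \sqrt{6 - 3} + 39 = - 98 \sqrt{3} + 39 = 39 - 98 \sqrt{3}$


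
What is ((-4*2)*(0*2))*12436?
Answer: 0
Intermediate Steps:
((-4*2)*(0*2))*12436 = -8*0*12436 = 0*12436 = 0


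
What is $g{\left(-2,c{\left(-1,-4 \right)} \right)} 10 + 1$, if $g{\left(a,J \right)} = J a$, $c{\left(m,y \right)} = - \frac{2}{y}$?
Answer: $-9$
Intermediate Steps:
$g{\left(-2,c{\left(-1,-4 \right)} \right)} 10 + 1 = - \frac{2}{-4} \left(-2\right) 10 + 1 = \left(-2\right) \left(- \frac{1}{4}\right) \left(-2\right) 10 + 1 = \frac{1}{2} \left(-2\right) 10 + 1 = \left(-1\right) 10 + 1 = -10 + 1 = -9$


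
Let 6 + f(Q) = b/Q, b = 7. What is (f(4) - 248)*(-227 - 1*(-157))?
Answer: 35315/2 ≈ 17658.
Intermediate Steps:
f(Q) = -6 + 7/Q
(f(4) - 248)*(-227 - 1*(-157)) = ((-6 + 7/4) - 248)*(-227 - 1*(-157)) = ((-6 + 7*(1/4)) - 248)*(-227 + 157) = ((-6 + 7/4) - 248)*(-70) = (-17/4 - 248)*(-70) = -1009/4*(-70) = 35315/2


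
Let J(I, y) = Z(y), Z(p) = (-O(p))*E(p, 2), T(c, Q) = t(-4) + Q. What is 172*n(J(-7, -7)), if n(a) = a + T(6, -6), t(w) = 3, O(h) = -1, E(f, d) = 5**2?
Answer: 3784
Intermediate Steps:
E(f, d) = 25
T(c, Q) = 3 + Q
Z(p) = 25 (Z(p) = -1*(-1)*25 = 1*25 = 25)
J(I, y) = 25
n(a) = -3 + a (n(a) = a + (3 - 6) = a - 3 = -3 + a)
172*n(J(-7, -7)) = 172*(-3 + 25) = 172*22 = 3784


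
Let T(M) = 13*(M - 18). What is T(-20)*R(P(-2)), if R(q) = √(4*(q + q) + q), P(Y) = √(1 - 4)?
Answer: -1482*3^(¼)*√I ≈ -1379.2 - 1379.2*I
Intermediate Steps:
T(M) = -234 + 13*M (T(M) = 13*(-18 + M) = -234 + 13*M)
P(Y) = I*√3 (P(Y) = √(-3) = I*√3)
R(q) = 3*√q (R(q) = √(4*(2*q) + q) = √(8*q + q) = √(9*q) = 3*√q)
T(-20)*R(P(-2)) = (-234 + 13*(-20))*(3*√(I*√3)) = (-234 - 260)*(3*(3^(¼)*√I)) = -1482*3^(¼)*√I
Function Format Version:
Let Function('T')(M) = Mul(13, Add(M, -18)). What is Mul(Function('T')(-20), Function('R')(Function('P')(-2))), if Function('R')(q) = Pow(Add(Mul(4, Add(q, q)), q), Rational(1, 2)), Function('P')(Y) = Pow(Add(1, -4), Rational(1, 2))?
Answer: Mul(-1482, Pow(3, Rational(1, 4)), Pow(I, Rational(1, 2))) ≈ Add(-1379.2, Mul(-1379.2, I))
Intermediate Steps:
Function('T')(M) = Add(-234, Mul(13, M)) (Function('T')(M) = Mul(13, Add(-18, M)) = Add(-234, Mul(13, M)))
Function('P')(Y) = Mul(I, Pow(3, Rational(1, 2))) (Function('P')(Y) = Pow(-3, Rational(1, 2)) = Mul(I, Pow(3, Rational(1, 2))))
Function('R')(q) = Mul(3, Pow(q, Rational(1, 2))) (Function('R')(q) = Pow(Add(Mul(4, Mul(2, q)), q), Rational(1, 2)) = Pow(Add(Mul(8, q), q), Rational(1, 2)) = Pow(Mul(9, q), Rational(1, 2)) = Mul(3, Pow(q, Rational(1, 2))))
Mul(Function('T')(-20), Function('R')(Function('P')(-2))) = Mul(Add(-234, Mul(13, -20)), Mul(3, Pow(Mul(I, Pow(3, Rational(1, 2))), Rational(1, 2)))) = Mul(Add(-234, -260), Mul(3, Mul(Pow(3, Rational(1, 4)), Pow(I, Rational(1, 2))))) = Mul(-494, Mul(3, Pow(3, Rational(1, 4)), Pow(I, Rational(1, 2)))) = Mul(-1482, Pow(3, Rational(1, 4)), Pow(I, Rational(1, 2)))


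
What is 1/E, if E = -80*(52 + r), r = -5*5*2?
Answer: -1/160 ≈ -0.0062500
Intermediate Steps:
r = -50 (r = -25*2 = -50)
E = -160 (E = -80*(52 - 50) = -80*2 = -160)
1/E = 1/(-160) = -1/160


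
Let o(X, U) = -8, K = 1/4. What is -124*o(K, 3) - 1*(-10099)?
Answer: 11091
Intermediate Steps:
K = ¼ ≈ 0.25000
-124*o(K, 3) - 1*(-10099) = -124*(-8) - 1*(-10099) = 992 + 10099 = 11091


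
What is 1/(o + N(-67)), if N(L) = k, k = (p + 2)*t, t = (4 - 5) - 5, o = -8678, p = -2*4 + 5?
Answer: -1/8672 ≈ -0.00011531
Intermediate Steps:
p = -3 (p = -8 + 5 = -3)
t = -6 (t = -1 - 5 = -6)
k = 6 (k = (-3 + 2)*(-6) = -1*(-6) = 6)
N(L) = 6
1/(o + N(-67)) = 1/(-8678 + 6) = 1/(-8672) = -1/8672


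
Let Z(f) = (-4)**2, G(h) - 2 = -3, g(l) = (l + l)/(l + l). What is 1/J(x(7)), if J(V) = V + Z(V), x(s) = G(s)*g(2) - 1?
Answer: 1/14 ≈ 0.071429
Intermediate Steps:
g(l) = 1 (g(l) = (2*l)/((2*l)) = (2*l)*(1/(2*l)) = 1)
G(h) = -1 (G(h) = 2 - 3 = -1)
x(s) = -2 (x(s) = -1*1 - 1 = -1 - 1 = -2)
Z(f) = 16
J(V) = 16 + V (J(V) = V + 16 = 16 + V)
1/J(x(7)) = 1/(16 - 2) = 1/14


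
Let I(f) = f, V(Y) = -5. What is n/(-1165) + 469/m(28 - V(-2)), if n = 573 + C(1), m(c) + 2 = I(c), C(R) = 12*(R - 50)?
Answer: 109370/7223 ≈ 15.142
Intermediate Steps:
C(R) = -600 + 12*R (C(R) = 12*(-50 + R) = -600 + 12*R)
m(c) = -2 + c
n = -15 (n = 573 + (-600 + 12*1) = 573 + (-600 + 12) = 573 - 588 = -15)
n/(-1165) + 469/m(28 - V(-2)) = -15/(-1165) + 469/(-2 + (28 - 1*(-5))) = -15*(-1/1165) + 469/(-2 + (28 + 5)) = 3/233 + 469/(-2 + 33) = 3/233 + 469/31 = 109370/7223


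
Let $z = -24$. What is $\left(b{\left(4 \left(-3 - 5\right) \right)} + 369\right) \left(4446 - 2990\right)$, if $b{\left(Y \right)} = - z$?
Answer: $572208$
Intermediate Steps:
$b{\left(Y \right)} = 24$ ($b{\left(Y \right)} = \left(-1\right) \left(-24\right) = 24$)
$\left(b{\left(4 \left(-3 - 5\right) \right)} + 369\right) \left(4446 - 2990\right) = \left(24 + 369\right) \left(4446 - 2990\right) = 393 \cdot 1456 = 572208$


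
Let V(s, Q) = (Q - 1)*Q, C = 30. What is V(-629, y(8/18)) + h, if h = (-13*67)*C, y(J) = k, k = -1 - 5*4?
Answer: -25668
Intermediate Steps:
k = -21 (k = -1 - 20 = -21)
y(J) = -21
h = -26130 (h = -13*67*30 = -871*30 = -26130)
V(s, Q) = Q*(-1 + Q) (V(s, Q) = (-1 + Q)*Q = Q*(-1 + Q))
V(-629, y(8/18)) + h = -21*(-1 - 21) - 26130 = -21*(-22) - 26130 = 462 - 26130 = -25668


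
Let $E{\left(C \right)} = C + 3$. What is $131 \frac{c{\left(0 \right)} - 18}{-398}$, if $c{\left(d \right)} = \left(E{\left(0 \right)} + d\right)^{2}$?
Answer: $\frac{1179}{398} \approx 2.9623$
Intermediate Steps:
$E{\left(C \right)} = 3 + C$
$c{\left(d \right)} = \left(3 + d\right)^{2}$ ($c{\left(d \right)} = \left(\left(3 + 0\right) + d\right)^{2} = \left(3 + d\right)^{2}$)
$131 \frac{c{\left(0 \right)} - 18}{-398} = 131 \frac{\left(3 + 0\right)^{2} - 18}{-398} = 131 \left(3^{2} - 18\right) \left(- \frac{1}{398}\right) = 131 \left(9 - 18\right) \left(- \frac{1}{398}\right) = 131 \left(\left(-9\right) \left(- \frac{1}{398}\right)\right) = 131 \cdot \frac{9}{398} = \frac{1179}{398}$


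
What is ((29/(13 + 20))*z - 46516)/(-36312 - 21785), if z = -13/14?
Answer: 21490769/26840814 ≈ 0.80068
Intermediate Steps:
z = -13/14 (z = -13*1/14 = -13/14 ≈ -0.92857)
((29/(13 + 20))*z - 46516)/(-36312 - 21785) = ((29/(13 + 20))*(-13/14) - 46516)/(-36312 - 21785) = ((29/33)*(-13/14) - 46516)/(-58097) = ((29*(1/33))*(-13/14) - 46516)*(-1/58097) = ((29/33)*(-13/14) - 46516)*(-1/58097) = (-377/462 - 46516)*(-1/58097) = -21490769/462*(-1/58097) = 21490769/26840814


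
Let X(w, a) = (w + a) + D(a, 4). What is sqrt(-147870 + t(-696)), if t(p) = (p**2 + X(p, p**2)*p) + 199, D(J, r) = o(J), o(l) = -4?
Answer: I*sqrt(336329591) ≈ 18339.0*I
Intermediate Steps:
D(J, r) = -4
X(w, a) = -4 + a + w (X(w, a) = (w + a) - 4 = (a + w) - 4 = -4 + a + w)
t(p) = 199 + p**2 + p*(-4 + p + p**2) (t(p) = (p**2 + (-4 + p**2 + p)*p) + 199 = (p**2 + (-4 + p + p**2)*p) + 199 = (p**2 + p*(-4 + p + p**2)) + 199 = 199 + p**2 + p*(-4 + p + p**2))
sqrt(-147870 + t(-696)) = sqrt(-147870 + (199 + (-696)**2 - 696*(-4 - 696 + (-696)**2))) = sqrt(-147870 + (199 + 484416 - 696*(-4 - 696 + 484416))) = sqrt(-147870 + (199 + 484416 - 696*483716)) = sqrt(-147870 + (199 + 484416 - 336666336)) = sqrt(-147870 - 336181721) = sqrt(-336329591) = I*sqrt(336329591)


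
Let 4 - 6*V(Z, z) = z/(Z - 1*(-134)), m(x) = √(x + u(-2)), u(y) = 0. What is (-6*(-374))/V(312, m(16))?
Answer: 1501236/445 ≈ 3373.6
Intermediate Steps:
m(x) = √x (m(x) = √(x + 0) = √x)
V(Z, z) = ⅔ - z/(6*(134 + Z)) (V(Z, z) = ⅔ - z/(6*(Z - 1*(-134))) = ⅔ - z/(6*(Z + 134)) = ⅔ - z/(6*(134 + Z)))
(-6*(-374))/V(312, m(16)) = (-6*(-374))/(((536 - √16 + 4*312)/(6*(134 + 312)))) = 2244/(((⅙)*(536 - 1*4 + 1248)/446)) = 2244/(((⅙)*(1/446)*(536 - 4 + 1248))) = 2244/(((⅙)*(1/446)*1780)) = 2244/(445/669) = 2244*(669/445) = 1501236/445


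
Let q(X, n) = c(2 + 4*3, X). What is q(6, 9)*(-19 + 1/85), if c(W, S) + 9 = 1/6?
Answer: 14257/85 ≈ 167.73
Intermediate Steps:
c(W, S) = -53/6 (c(W, S) = -9 + 1/6 = -53/6)
q(X, n) = -53/6
q(6, 9)*(-19 + 1/85) = -53*(-19 + 1/85)/6 = -53/6*(-1614/85) = 14257/85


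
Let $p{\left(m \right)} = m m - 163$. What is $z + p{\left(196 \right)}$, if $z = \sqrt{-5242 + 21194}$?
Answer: $38253 + 4 \sqrt{997} \approx 38379.0$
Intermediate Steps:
$p{\left(m \right)} = -163 + m^{2}$ ($p{\left(m \right)} = m^{2} - 163 = -163 + m^{2}$)
$z = 4 \sqrt{997}$ ($z = \sqrt{15952} = 4 \sqrt{997} \approx 126.3$)
$z + p{\left(196 \right)} = 4 \sqrt{997} - \left(163 - 196^{2}\right) = 4 \sqrt{997} + \left(-163 + 38416\right) = 4 \sqrt{997} + 38253 = 38253 + 4 \sqrt{997}$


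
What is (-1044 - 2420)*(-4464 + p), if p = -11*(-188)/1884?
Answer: 7281421528/471 ≈ 1.5459e+7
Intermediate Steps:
p = 517/471 (p = 2068*(1/1884) = 517/471 ≈ 1.0977)
(-1044 - 2420)*(-4464 + p) = (-1044 - 2420)*(-4464 + 517/471) = -3464*(-2102027/471) = 7281421528/471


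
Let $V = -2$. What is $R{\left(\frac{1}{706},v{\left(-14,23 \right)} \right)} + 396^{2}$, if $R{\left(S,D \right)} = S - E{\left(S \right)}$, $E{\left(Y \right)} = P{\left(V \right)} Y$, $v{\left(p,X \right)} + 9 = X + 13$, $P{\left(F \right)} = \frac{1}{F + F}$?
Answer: $\frac{442848389}{2824} \approx 1.5682 \cdot 10^{5}$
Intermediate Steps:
$P{\left(F \right)} = \frac{1}{2 F}$
$v{\left(p,X \right)} = 4 + X$ ($v{\left(p,X \right)} = -9 + \left(X + 13\right) = -9 + \left(13 + X\right) = 4 + X$)
$E{\left(Y \right)} = - \frac{Y}{4}$ ($E{\left(Y \right)} = \frac{1}{2 \left(-2\right)} Y = \frac{1}{2} \left(- \frac{1}{2}\right) Y = - \frac{Y}{4}$)
$R{\left(S,D \right)} = \frac{5 S}{4}$ ($R{\left(S,D \right)} = S - - \frac{S}{4} = S + \frac{S}{4} = \frac{5 S}{4}$)
$R{\left(\frac{1}{706},v{\left(-14,23 \right)} \right)} + 396^{2} = \frac{5}{4 \cdot 706} + 396^{2} = \frac{5}{4} \cdot \frac{1}{706} + 156816 = \frac{5}{2824} + 156816 = \frac{442848389}{2824}$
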